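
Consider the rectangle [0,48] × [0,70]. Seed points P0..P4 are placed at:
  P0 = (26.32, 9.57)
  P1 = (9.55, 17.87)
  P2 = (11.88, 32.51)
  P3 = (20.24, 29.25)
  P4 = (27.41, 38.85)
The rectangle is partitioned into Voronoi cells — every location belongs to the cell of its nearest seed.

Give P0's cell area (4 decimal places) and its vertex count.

Area of P0's cell: 696.3922 (5 vertices)

1. box [0,48]×[0,70]: [(0, 0) (48, 0) (48, 70) (0, 70)]
2. ⊥bis P0·P1 via (17.935,13.72): [(11.1445, 0) (48, 0) (48, 70) (45.7897, 70)]  |A|=1367.3001
3. ⊥bis P0·P2 via (19.1,21.04): [(22.6702, 23.2873) (11.1445, 0) (48, 0) (48, 39.2316)]  |A|=925.9976
4. ⊥bis P0·P3 via (23.28,19.41): [(20.2947, 18.4877) (11.1445, 0) (48, 0) (48, 27.0471)]  |A|=715.3603
5. ⊥bis P0·P4 via (26.865,24.21): [(37.5316, 23.8129) (20.2947, 18.4877) (11.1445, 0) (48, 0) (48, 23.4232)]  |A|=696.3922
6. canonical 5-gon: [(37.5316, 23.8129) (20.2947, 18.4877) (11.1445, 0) (48, 0) (48, 23.4232)]
7. shoelace: 696.3922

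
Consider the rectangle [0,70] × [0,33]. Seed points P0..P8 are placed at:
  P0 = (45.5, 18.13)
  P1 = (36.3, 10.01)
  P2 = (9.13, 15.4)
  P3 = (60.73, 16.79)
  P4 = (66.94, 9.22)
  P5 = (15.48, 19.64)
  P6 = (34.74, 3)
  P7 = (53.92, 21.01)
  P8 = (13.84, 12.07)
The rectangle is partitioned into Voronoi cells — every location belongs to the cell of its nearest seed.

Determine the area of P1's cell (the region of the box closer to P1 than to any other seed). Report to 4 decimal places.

Area of P1's cell: 240.4233

1. box [0,70]×[0,33]: [(0, 0) (70, 0) (70, 33) (0, 33)]
2. ⊥bis P1·P0 via (40.9,14.07): [(0, 0) (53.3183, 0) (24.1922, 33) (0, 33)]  |A|=1278.9236
3. ⊥bis P1·P2 via (22.715,12.705): [(20.1946, 0) (53.3183, 0) (26.2734, 30.6421)]  |A|=507.4895
4. ⊥bis P1·P3 via (48.515,13.4): [(20.1946, 0) (52.2339, 0) (51.7365, 1.7922) (26.2734, 30.6421)]  |A|=506.5178
5. ⊥bis P1·P4 via (51.62,9.615): [(20.1946, 0) (51.3721, 0) (51.4273, 2.1425) (26.2734, 30.6421)]  |A|=505.4047
6. ⊥bis P1·P5 via (25.89,14.825): [(21.067, 4.3977) (20.1946, 0) (51.3721, 0) (51.4273, 2.1425) (30.8221, 25.4883)]  |A|=432.2985
7. ⊥bis P1·P6 via (35.52,6.505): [(23.2996, 9.2245) (50.5239, 3.166) (30.8221, 25.4883)]  |A|=244.1726
8. ⊥bis P1·P7 via (45.11,15.51): [(23.2996, 9.2245) (50.5239, 3.166) (30.8221, 25.4883)]  |A|=244.1726
9. ⊥bis P1·P8 via (25.07,11.04): [(25.3002, 13.5499) (24.8714, 8.8747) (50.5239, 3.166) (30.8221, 25.4883)]  |A|=240.4233
10. canonical 4-gon: [(25.3002, 13.5499) (24.8714, 8.8747) (50.5239, 3.166) (30.8221, 25.4883)]
11. shoelace: 240.4233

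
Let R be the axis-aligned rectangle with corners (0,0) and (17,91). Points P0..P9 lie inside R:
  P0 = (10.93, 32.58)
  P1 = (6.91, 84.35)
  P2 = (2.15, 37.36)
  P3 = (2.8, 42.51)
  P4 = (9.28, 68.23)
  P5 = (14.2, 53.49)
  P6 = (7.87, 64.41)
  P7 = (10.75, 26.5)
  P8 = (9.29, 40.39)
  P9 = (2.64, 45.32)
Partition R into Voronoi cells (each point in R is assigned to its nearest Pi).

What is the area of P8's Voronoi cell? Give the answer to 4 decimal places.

Area of P8's cell: 100.5229

1. box [0,17]×[0,91]: [(0, 0) (17, 0) (17, 91) (0, 91)]
2. ⊥bis P8·P0 via (10.11,36.485): [(0, 34.362) (17, 37.9318) (17, 91) (0, 91)]  |A|=932.5023
3. ⊥bis P8·P1 via (8.1,62.37): [(0, 61.9315) (0, 34.362) (17, 37.9318) (17, 62.8518)]  |A|=446.1605
4. ⊥bis P8·P2 via (5.72,38.875): [(0, 61.9315) (0, 52.3538) (7.0105, 35.8341) (17, 37.9318) (17, 62.8518)]  |A|=383.0952
5. ⊥bis P8·P3 via (6.045,41.45): [(12.9647, 62.6334) (5.4284, 39.5622) (7.0105, 35.8341) (17, 37.9318) (17, 62.8518)]  |A|=210.1898
6. ⊥bis P8·P4 via (9.285,54.31): [(10.2459, 54.3103) (5.4284, 39.5622) (7.0105, 35.8341) (17, 37.9318) (17, 54.3128)]  |A|=164.8569
7. ⊥bis P8·P5 via (11.745,46.94): [(8.2645, 48.2445) (5.4284, 39.5622) (7.0105, 35.8341) (17, 37.9318) (17, 44.9704)]  |A|=103.5694
8. ⊥bis P8·P6 via (8.58,52.4): [(8.2645, 48.2445) (5.4284, 39.5622) (7.0105, 35.8341) (17, 37.9318) (17, 44.9704)]  |A|=103.5694
9. ⊥bis P8·P7 via (10.02,33.445): [(8.2645, 48.2445) (5.4284, 39.5622) (7.0105, 35.8341) (17, 37.9318) (17, 44.9704)]  |A|=103.5694
10. ⊥bis P8·P9 via (5.965,42.855): [(9.5917, 47.7471) (6.9285, 44.1546) (5.4284, 39.5622) (7.0105, 35.8341) (17, 37.9318) (17, 44.9704)]  |A|=100.5229
11. canonical 6-gon: [(9.5917, 47.7471) (6.9285, 44.1546) (5.4284, 39.5622) (7.0105, 35.8341) (17, 37.9318) (17, 44.9704)]
12. shoelace: 100.5229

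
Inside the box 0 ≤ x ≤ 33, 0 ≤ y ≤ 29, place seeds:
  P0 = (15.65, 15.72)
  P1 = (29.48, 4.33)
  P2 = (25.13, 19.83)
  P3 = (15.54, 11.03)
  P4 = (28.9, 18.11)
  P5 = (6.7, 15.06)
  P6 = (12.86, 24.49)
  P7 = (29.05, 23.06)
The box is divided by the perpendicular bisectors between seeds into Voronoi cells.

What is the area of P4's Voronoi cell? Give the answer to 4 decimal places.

1. box [0,33]×[0,29]: [(0, 0) (33, 0) (33, 29) (0, 29)]
2. ⊥bis P4·P0 via (22.275,16.915): [(25.3261, 0) (33, 0) (33, 29) (20.0951, 29)]  |A|=298.3923
3. ⊥bis P4·P1 via (29.19,11.22): [(23.3466, 10.9741) (33, 11.3804) (33, 29) (20.0951, 29)]  |A|=201.3558
4. ⊥bis P4·P2 via (27.015,18.97): [(23.3674, 10.9749) (33, 11.3804) (33, 29) (31.591, 29)]  |A|=97.5601
5. ⊥bis P4·P3 via (22.22,14.57): [(23.718, 11.7433) (24.1086, 11.0061) (33, 11.3804) (33, 29) (31.591, 29)]  |A|=97.2808
6. ⊥bis P4·P5 via (17.8,16.585): [(23.718, 11.7433) (24.1086, 11.0061) (33, 11.3804) (33, 29) (31.591, 29)]  |A|=97.2808
7. ⊥bis P4·P6 via (20.88,21.3): [(23.718, 11.7433) (24.1086, 11.0061) (33, 11.3804) (33, 29) (31.591, 29)]  |A|=97.2808
8. ⊥bis P4·P7 via (28.975,20.585): [(27.7685, 20.6216) (23.718, 11.7433) (24.1086, 11.0061) (33, 11.3804) (33, 20.463)]  |A|=69.0477
9. canonical 5-gon: [(27.7685, 20.6216) (23.718, 11.7433) (24.1086, 11.0061) (33, 11.3804) (33, 20.463)]
10. shoelace: 69.0477

Area of P4's cell: 69.0477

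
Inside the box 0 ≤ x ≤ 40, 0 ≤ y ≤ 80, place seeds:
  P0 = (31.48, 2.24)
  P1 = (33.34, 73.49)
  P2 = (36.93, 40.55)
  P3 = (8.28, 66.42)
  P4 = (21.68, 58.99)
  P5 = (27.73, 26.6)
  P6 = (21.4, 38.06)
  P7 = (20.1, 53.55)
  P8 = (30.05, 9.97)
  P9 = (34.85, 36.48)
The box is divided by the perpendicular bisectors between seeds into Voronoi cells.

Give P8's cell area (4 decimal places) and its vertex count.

Area of P8's cell: 517.2496 (4 vertices)

1. box [0,40]×[0,80]: [(0, 0) (40, 0) (40, 80) (0, 80)]
2. ⊥bis P8·P0 via (30.765,6.105): [(0, 0.4137) (40, 7.8134) (40, 80) (0, 80)]  |A|=3035.4582
3. ⊥bis P8·P1 via (31.695,41.73): [(0, 43.3716) (0, 0.4137) (40, 7.8134) (40, 41.2998)]  |A|=1528.8878
4. ⊥bis P8·P2 via (33.49,25.26): [(0, 32.7947) (0, 0.4137) (40, 7.8134) (40, 23.7954)]  |A|=967.2594
5. ⊥bis P8·P3 via (19.165,38.195): [(3.2601, 32.0612) (0, 30.804) (0, 0.4137) (40, 7.8134) (40, 23.7954)]  |A|=964.0145
6. ⊥bis P8·P4 via (25.865,34.48): [(6.9013, 31.242) (0, 30.0636) (0, 0.4137) (40, 7.8134) (40, 23.7954)]  |A|=957.8354
7. ⊥bis P8·P5 via (28.89,18.285): [(0, 14.2546) (0, 0.4137) (40, 7.8134) (40, 19.8349)]  |A|=517.2496
8. ⊥bis P8·P6 via (25.725,24.015): [(0, 14.2546) (0, 0.4137) (40, 7.8134) (40, 19.8349)]  |A|=517.2496
9. ⊥bis P8·P7 via (25.075,31.76): [(0, 14.2546) (0, 0.4137) (40, 7.8134) (40, 19.8349)]  |A|=517.2496
10. ⊥bis P8·P9 via (32.45,23.225): [(0, 14.2546) (0, 0.4137) (40, 7.8134) (40, 19.8349)]  |A|=517.2496
11. canonical 4-gon: [(0, 14.2546) (0, 0.4137) (40, 7.8134) (40, 19.8349)]
12. shoelace: 517.2496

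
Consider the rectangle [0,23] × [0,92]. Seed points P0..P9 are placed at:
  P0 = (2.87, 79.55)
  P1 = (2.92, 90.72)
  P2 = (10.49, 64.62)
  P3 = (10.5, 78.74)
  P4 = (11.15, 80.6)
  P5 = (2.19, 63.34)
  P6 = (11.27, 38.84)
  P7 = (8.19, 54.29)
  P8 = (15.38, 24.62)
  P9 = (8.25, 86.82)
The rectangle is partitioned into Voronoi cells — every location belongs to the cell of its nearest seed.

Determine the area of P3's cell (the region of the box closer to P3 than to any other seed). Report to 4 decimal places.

1. box [0,23]×[0,92]: [(0, 0) (23, 0) (23, 92) (0, 92)]
2. ⊥bis P3·P0 via (6.685,79.145): [(0, 16.174) (0, 0) (23, 0) (23, 92) (8.0497, 92)]  |A|=1810.8121
3. ⊥bis P3·P1 via (6.71,84.73): [(7.3188, 85.1152) (0, 16.174) (0, 0) (23, 0) (23, 92) (18.2001, 92)]  |A|=1775.8704
4. ⊥bis P3·P2 via (10.495,71.68): [(7.3188, 85.1152) (5.8929, 71.6833) (23, 71.6711) (23, 92) (18.2001, 92)]  |A|=290.8135
5. ⊥bis P3·P4 via (10.825,79.67): [(6.8868, 81.0462) (5.8929, 71.6833) (23, 71.6711) (23, 75.4153)]  |A|=110.258
6. ⊥bis P3·P5 via (6.345,71.04): [(6.8868, 81.0462) (5.8929, 71.6833) (23, 71.6711) (23, 75.4153)]  |A|=110.258
7. ⊥bis P3·P6 via (10.885,58.79): [(6.8868, 81.0462) (5.8929, 71.6833) (23, 71.6711) (23, 75.4153)]  |A|=110.258
8. ⊥bis P3·P7 via (9.345,66.515): [(6.8868, 81.0462) (5.8929, 71.6833) (23, 71.6711) (23, 75.4153)]  |A|=110.258
9. ⊥bis P3·P8 via (12.94,51.68): [(6.8868, 81.0462) (5.8929, 71.6833) (23, 71.6711) (23, 75.4153)]  |A|=110.258
10. ⊥bis P3·P9 via (9.375,82.78): [(6.8868, 81.0462) (5.8929, 71.6833) (23, 71.6711) (23, 75.4153)]  |A|=110.258
11. canonical 4-gon: [(6.8868, 81.0462) (5.8929, 71.6833) (23, 71.6711) (23, 75.4153)]
12. shoelace: 110.258

Area of P3's cell: 110.2580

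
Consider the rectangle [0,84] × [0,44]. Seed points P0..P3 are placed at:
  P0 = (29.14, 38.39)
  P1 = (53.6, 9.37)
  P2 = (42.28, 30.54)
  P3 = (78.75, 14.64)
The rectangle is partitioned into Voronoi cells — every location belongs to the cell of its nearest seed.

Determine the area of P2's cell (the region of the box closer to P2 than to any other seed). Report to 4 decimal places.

Area of P2's cell: 856.6392

1. box [0,84]×[0,44]: [(0, 0) (84, 0) (84, 44) (0, 44)]
2. ⊥bis P2·P0 via (35.71,34.465): [(15.1202, 0) (84, 0) (84, 44) (41.4063, 44)]  |A|=2452.4168
3. ⊥bis P2·P1 via (47.94,19.955): [(17.2319, 3.5348) (84, 39.237) (84, 44) (41.4063, 44)]  |A|=1020.79
4. ⊥bis P2·P3 via (60.515,22.59): [(17.2319, 3.5348) (62.8397, 27.9221) (69.8492, 44) (41.4063, 44)]  |A|=856.6392
5. canonical 4-gon: [(17.2319, 3.5348) (62.8397, 27.9221) (69.8492, 44) (41.4063, 44)]
6. shoelace: 856.6392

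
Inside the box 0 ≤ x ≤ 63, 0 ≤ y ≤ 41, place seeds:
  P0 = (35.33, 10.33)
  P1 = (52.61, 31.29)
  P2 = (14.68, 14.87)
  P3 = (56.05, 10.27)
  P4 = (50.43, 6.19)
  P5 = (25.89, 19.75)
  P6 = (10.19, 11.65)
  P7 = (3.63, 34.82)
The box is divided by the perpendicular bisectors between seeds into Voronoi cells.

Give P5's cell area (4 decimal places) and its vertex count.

Area of P5's cell: 466.1044 (5 vertices)

1. box [0,63]×[0,41]: [(0, 0) (63, 0) (63, 41) (0, 41)]
2. ⊥bis P5·P0 via (30.61,15.04): [(0, 0) (15.6019, 0) (56.515, 41) (0, 41)]  |A|=1478.3957
3. ⊥bis P5·P1 via (39.25,25.52): [(0, 0) (15.6019, 0) (39.7991, 24.2486) (32.5644, 41) (0, 41)]  |A|=1277.7928
4. ⊥bis P5·P2 via (20.285,17.31): [(24.1092, 8.5254) (39.7991, 24.2486) (32.5644, 41) (9.9721, 41)]  |A|=555.1282
5. ⊥bis P5·P3 via (40.97,15.01): [(24.1092, 8.5254) (39.7991, 24.2486) (32.5644, 41) (9.9721, 41)]  |A|=555.1282
6. ⊥bis P5·P4 via (38.16,12.97): [(24.1092, 8.5254) (39.7991, 24.2486) (32.5644, 41) (9.9721, 41)]  |A|=555.1282
7. ⊥bis P5·P6 via (18.04,15.7): [(24.1092, 8.5254) (39.7991, 24.2486) (32.5644, 41) (9.9721, 41)]  |A|=555.1282
8. ⊥bis P5·P7 via (14.76,27.285): [(15.4798, 28.3482) (24.1092, 8.5254) (39.7991, 24.2486) (32.5644, 41) (24.045, 41)]  |A|=466.1044
9. canonical 5-gon: [(15.4798, 28.3482) (24.1092, 8.5254) (39.7991, 24.2486) (32.5644, 41) (24.045, 41)]
10. shoelace: 466.1044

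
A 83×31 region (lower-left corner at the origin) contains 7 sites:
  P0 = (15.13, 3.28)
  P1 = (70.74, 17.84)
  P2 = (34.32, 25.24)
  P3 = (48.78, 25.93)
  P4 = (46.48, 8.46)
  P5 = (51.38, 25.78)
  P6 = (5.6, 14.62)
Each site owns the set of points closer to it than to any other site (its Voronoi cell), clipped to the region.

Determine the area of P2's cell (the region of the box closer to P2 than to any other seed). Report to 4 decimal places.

1. box [0,83]×[0,31]: [(0, 0) (83, 0) (83, 31) (0, 31)]
2. ⊥bis P2·P0 via (24.725,14.26): [(41.0434, 0) (83, 0) (83, 31) (5.5686, 31)]  |A|=1850.5137
3. ⊥bis P2·P1 via (52.53,21.54): [(41.0434, 0) (48.1534, 0) (54.4521, 31) (5.5686, 31)]  |A|=867.8993
4. ⊥bis P2·P3 via (41.55,25.585): [(41.0434, 0) (42.7709, 0) (41.2916, 31) (5.5686, 31)]  |A|=580.4819
5. ⊥bis P2·P4 via (40.4,16.85): [(30.2108, 9.4662) (41.9144, 17.9475) (41.2916, 31) (5.5686, 31)]  |A|=463.6484
6. ⊥bis P2·P5 via (42.85,25.51): [(30.2108, 9.4662) (41.9144, 17.9475) (41.2916, 31) (5.5686, 31)]  |A|=463.6484
7. ⊥bis P2·P6 via (19.96,19.93): [(20.7828, 17.705) (30.2108, 9.4662) (41.9144, 17.9475) (41.2916, 31) (15.8666, 31)]  |A|=395.1928
8. canonical 5-gon: [(20.7828, 17.705) (30.2108, 9.4662) (41.9144, 17.9475) (41.2916, 31) (15.8666, 31)]
9. shoelace: 395.1928

Area of P2's cell: 395.1928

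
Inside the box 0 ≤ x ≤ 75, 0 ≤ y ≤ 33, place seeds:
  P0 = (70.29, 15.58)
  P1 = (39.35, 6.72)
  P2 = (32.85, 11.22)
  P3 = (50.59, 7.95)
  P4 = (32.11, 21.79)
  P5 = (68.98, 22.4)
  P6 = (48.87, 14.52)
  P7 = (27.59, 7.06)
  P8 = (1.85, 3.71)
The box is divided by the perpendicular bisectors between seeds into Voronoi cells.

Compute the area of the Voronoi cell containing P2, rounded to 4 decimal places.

1. box [0,75]×[0,33]: [(0, 0) (75, 0) (75, 33) (0, 33)]
2. ⊥bis P2·P0 via (51.57,13.4): [(0, 0) (53.1305, 0) (49.2875, 33) (0, 33)]  |A|=1689.8969
3. ⊥bis P2·P1 via (36.1,8.97): [(0, 0) (29.89, 0) (49.7841, 28.7359) (49.2875, 33) (0, 33)]  |A|=1355.9789
4. ⊥bis P2·P3 via (41.72,9.585): [(0, 0) (29.89, 0) (43.6048, 19.8103) (46.0361, 33) (0, 33)]  |A|=1319.1455
5. ⊥bis P2·P4 via (32.48,16.505): [(0, 14.2311) (0, 0) (29.89, 0) (41.7666, 17.1552)]  |A|=553.5763
6. ⊥bis P2·P5 via (50.915,16.81): [(0, 14.2311) (0, 0) (29.89, 0) (41.7666, 17.1552)]  |A|=553.5763
7. ⊥bis P2·P6 via (40.86,12.87): [(40.0027, 17.0317) (0, 14.2311) (0, 0) (29.89, 0) (40.3876, 15.1632)]  |A|=551.9046
8. ⊥bis P2·P7 via (30.22,9.14): [(40.0027, 17.0317) (24.8194, 15.9687) (33.4181, 5.0962) (40.3876, 15.1632)]  |A|=95.5589
9. ⊥bis P2·P8 via (17.35,7.465): [(40.0027, 17.0317) (24.8194, 15.9687) (33.4181, 5.0962) (40.3876, 15.1632)]  |A|=95.5589
10. canonical 4-gon: [(40.0027, 17.0317) (24.8194, 15.9687) (33.4181, 5.0962) (40.3876, 15.1632)]
11. shoelace: 95.5589

Area of P2's cell: 95.5589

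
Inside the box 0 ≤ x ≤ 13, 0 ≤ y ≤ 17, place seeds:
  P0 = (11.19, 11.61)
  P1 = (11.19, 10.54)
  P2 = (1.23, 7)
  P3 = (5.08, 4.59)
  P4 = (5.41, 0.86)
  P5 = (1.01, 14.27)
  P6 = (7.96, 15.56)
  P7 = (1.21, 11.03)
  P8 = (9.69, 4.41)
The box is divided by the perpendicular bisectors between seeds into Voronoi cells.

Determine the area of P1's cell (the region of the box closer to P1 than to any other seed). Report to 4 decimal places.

Area of P1's cell: 22.3968

1. box [0,13]×[0,17]: [(0, 0) (13, 0) (13, 17) (0, 17)]
2. ⊥bis P1·P0 via (11.19,11.075): [(0, 11.075) (0, 0) (13, 0) (13, 11.075)]  |A|=143.975
3. ⊥bis P1·P2 via (6.21,8.77): [(5.3908, 11.075) (9.327, 0) (13, 0) (13, 11.075)]  |A|=62.4752
4. ⊥bis P1·P3 via (8.135,7.565): [(5.3908, 11.075) (5.778, 9.9853) (13, 2.5692) (13, 11.075)]  |A|=34.8601
5. ⊥bis P1·P4 via (8.3,5.7): [(5.3908, 11.075) (5.778, 9.9853) (12.2452, 3.3443) (13, 2.8936) (13, 11.075)]  |A|=34.7377
6. ⊥bis P1·P5 via (6.1,12.405): [(5.6127, 11.075) (5.5, 10.7675) (5.778, 9.9853) (12.2452, 3.3443) (13, 2.8936) (13, 11.075)]  |A|=34.7035
7. ⊥bis P1·P6 via (9.575,13.05): [(6.5055, 11.075) (5.5982, 10.4912) (5.778, 9.9853) (12.2452, 3.3443) (13, 2.8936) (13, 11.075)]  |A|=34.4123
8. ⊥bis P1·P7 via (6.2,10.785): [(6.5055, 11.075) (6.2047, 10.8815) (6.1424, 9.6112) (12.2452, 3.3443) (13, 2.8936) (13, 11.075)]  |A|=33.9807
9. ⊥bis P1·P8 via (10.44,7.475): [(6.5055, 11.075) (6.2047, 10.8815) (6.1424, 9.6112) (7.529, 8.1873) (13, 6.8486) (13, 11.075)]  |A|=22.3968
10. canonical 6-gon: [(6.5055, 11.075) (6.2047, 10.8815) (6.1424, 9.6112) (7.529, 8.1873) (13, 6.8486) (13, 11.075)]
11. shoelace: 22.3968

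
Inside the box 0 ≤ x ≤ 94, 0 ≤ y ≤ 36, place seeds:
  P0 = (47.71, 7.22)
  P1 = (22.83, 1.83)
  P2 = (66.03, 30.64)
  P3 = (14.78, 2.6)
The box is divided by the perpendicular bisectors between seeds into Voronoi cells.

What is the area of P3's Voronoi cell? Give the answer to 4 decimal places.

Area of P3's cell: 731.3353

1. box [0,94]×[0,36]: [(0, 0) (94, 0) (94, 36) (0, 36)]
2. ⊥bis P3·P0 via (31.245,4.91): [(0, 0) (31.9339, 0) (26.8831, 36) (0, 36)]  |A|=1058.7062
3. ⊥bis P3·P1 via (18.805,2.215): [(0, 0) (18.5931, 0) (22.0366, 36) (0, 36)]  |A|=731.3353
4. ⊥bis P3·P2 via (40.405,16.62): [(0, 0) (18.5931, 0) (22.0366, 36) (0, 36)]  |A|=731.3353
5. canonical 4-gon: [(0, 0) (18.5931, 0) (22.0366, 36) (0, 36)]
6. shoelace: 731.3353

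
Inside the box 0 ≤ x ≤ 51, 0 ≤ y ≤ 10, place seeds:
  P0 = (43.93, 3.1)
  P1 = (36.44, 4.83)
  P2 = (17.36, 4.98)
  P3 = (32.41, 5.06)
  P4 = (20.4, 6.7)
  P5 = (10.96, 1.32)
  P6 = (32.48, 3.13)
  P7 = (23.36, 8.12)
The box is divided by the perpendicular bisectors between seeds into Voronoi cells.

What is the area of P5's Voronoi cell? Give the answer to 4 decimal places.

Area of P5's cell: 131.0203

1. box [0,51]×[0,10]: [(0, 0) (51, 0) (51, 10) (0, 10)]
2. ⊥bis P5·P0 via (27.445,2.21): [(0, 0) (27.5643, 0) (27.0244, 10) (0, 10)]  |A|=272.9437
3. ⊥bis P5·P1 via (23.7,3.075): [(0, 0) (24.1236, 0) (22.746, 10) (0, 10)]  |A|=234.3482
4. ⊥bis P5·P2 via (14.16,3.15): [(0, 0) (15.9614, 0) (10.2427, 10) (0, 10)]  |A|=131.0203
5. ⊥bis P5·P3 via (21.685,3.19): [(0, 0) (15.9614, 0) (10.2427, 10) (0, 10)]  |A|=131.0203
6. ⊥bis P5·P4 via (15.68,4.01): [(0, 0) (15.9614, 0) (10.2427, 10) (0, 10)]  |A|=131.0203
7. ⊥bis P5·P6 via (21.72,2.225): [(0, 0) (15.9614, 0) (10.2427, 10) (0, 10)]  |A|=131.0203
8. ⊥bis P5·P7 via (17.16,4.72): [(0, 0) (15.9614, 0) (10.2427, 10) (0, 10)]  |A|=131.0203
9. canonical 4-gon: [(0, 0) (15.9614, 0) (10.2427, 10) (0, 10)]
10. shoelace: 131.0203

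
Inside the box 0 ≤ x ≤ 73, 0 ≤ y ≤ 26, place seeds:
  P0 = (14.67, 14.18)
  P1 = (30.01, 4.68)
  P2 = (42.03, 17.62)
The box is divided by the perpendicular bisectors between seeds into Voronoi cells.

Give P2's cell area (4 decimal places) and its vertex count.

1. box [0,73]×[0,26]: [(0, 0) (73, 0) (73, 26) (0, 26)]
2. ⊥bis P2·P0 via (28.35,15.9): [(30.3491, 0) (73, 0) (73, 26) (27.0801, 26)]  |A|=1151.4199
3. ⊥bis P2·P1 via (36.02,11.15): [(28.0119, 18.5887) (48.0234, 0) (73, 0) (73, 26) (27.0801, 26)]  |A|=987.1488
4. canonical 5-gon: [(28.0119, 18.5887) (48.0234, 0) (73, 0) (73, 26) (27.0801, 26)]
5. shoelace: 987.1488

Area of P2's cell: 987.1488 (5 vertices)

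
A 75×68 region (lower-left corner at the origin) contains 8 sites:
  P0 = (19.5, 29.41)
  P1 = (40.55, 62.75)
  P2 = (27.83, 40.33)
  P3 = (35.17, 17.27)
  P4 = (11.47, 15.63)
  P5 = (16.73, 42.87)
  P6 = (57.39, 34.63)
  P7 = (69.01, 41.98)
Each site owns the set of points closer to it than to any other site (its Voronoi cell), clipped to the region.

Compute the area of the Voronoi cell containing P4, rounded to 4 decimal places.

Area of P4's cell: 586.4262

1. box [0,75]×[0,68]: [(0, 0) (75, 0) (75, 68) (0, 68)]
2. ⊥bis P4·P0 via (15.485,22.52): [(0, 31.5436) (0, 0) (54.1308, 0)]  |A|=853.7385
3. ⊥bis P4·P1 via (26.01,39.19): [(0, 31.5436) (0, 0) (54.1308, 0)]  |A|=853.7385
4. ⊥bis P4·P2 via (19.65,27.98): [(0, 31.5436) (0, 0) (54.1308, 0)]  |A|=853.7385
5. ⊥bis P4·P3 via (23.32,16.45): [(23.2115, 18.0175) (0, 31.5436) (0, 0) (24.4583, 0)]  |A|=586.4262
6. ⊥bis P4·P5 via (14.1,29.25): [(23.2115, 18.0175) (0, 31.5436) (0, 0) (24.4583, 0)]  |A|=586.4262
7. ⊥bis P4·P6 via (34.43,25.13): [(23.2115, 18.0175) (0, 31.5436) (0, 0) (24.4583, 0)]  |A|=586.4262
8. ⊥bis P4·P7 via (40.24,28.805): [(23.2115, 18.0175) (0, 31.5436) (0, 0) (24.4583, 0)]  |A|=586.4262
9. canonical 4-gon: [(23.2115, 18.0175) (0, 31.5436) (0, 0) (24.4583, 0)]
10. shoelace: 586.4262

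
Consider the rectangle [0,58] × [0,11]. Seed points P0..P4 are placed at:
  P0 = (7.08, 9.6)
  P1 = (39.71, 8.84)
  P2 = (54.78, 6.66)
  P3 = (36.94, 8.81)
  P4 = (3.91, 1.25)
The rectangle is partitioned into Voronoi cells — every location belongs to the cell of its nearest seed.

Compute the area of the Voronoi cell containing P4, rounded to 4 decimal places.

1. box [0,58]×[0,11]: [(0, 0) (58, 0) (58, 11) (0, 11)]
2. ⊥bis P4·P0 via (5.495,5.425): [(0, 7.5111) (0, 0) (19.7848, 0)]  |A|=74.3032
3. ⊥bis P4·P1 via (21.81,5.045): [(0, 7.5111) (0, 0) (19.7848, 0)]  |A|=74.3032
4. ⊥bis P4·P2 via (29.345,3.955): [(0, 7.5111) (0, 0) (19.7848, 0)]  |A|=74.3032
5. ⊥bis P4·P3 via (20.425,5.03): [(0, 7.5111) (0, 0) (19.7848, 0)]  |A|=74.3032
6. canonical 3-gon: [(0, 7.5111) (0, 0) (19.7848, 0)]
7. shoelace: 74.3032

Area of P4's cell: 74.3032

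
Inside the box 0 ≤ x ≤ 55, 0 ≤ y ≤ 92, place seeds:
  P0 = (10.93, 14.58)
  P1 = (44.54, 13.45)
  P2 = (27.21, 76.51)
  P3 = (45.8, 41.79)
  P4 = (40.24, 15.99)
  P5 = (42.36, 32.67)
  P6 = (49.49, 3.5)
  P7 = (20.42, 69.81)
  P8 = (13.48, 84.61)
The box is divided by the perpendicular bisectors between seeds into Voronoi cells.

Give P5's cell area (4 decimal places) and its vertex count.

Area of P5's cell: 511.3935 (6 vertices)

1. box [0,55]×[0,92]: [(0, 0) (55, 0) (55, 92) (0, 92)]
2. ⊥bis P5·P0 via (26.645,23.625): [(0, 69.9187) (40.2427, 0) (55, 0) (55, 92) (0, 92)]  |A|=3653.1415
3. ⊥bis P5·P1 via (43.45,23.06): [(0, 69.9187) (27.9801, 21.3054) (55, 24.37) (55, 92) (0, 92)]  |A|=3166.699
4. ⊥bis P5·P2 via (34.785,54.59): [(13.1299, 47.1065) (27.9801, 21.3054) (55, 24.37) (55, 61.5758)]  |A|=1150.2333
5. ⊥bis P5·P3 via (44.08,37.23): [(15.617, 47.966) (13.1299, 47.1065) (27.9801, 21.3054) (55, 24.37) (55, 33.1111)]  |A|=589.7202
6. ⊥bis P5·P4 via (41.3,24.33): [(15.617, 47.966) (13.1299, 47.1065) (25.0505, 26.3953) (47.5941, 23.53) (55, 24.37) (55, 33.1111)]  |A|=536.5447
7. ⊥bis P5·P6 via (45.925,18.085): [(15.617, 47.966) (13.1299, 47.1065) (25.0505, 26.3953) (47.5941, 23.53) (55, 24.37) (55, 33.1111)]  |A|=536.5447
8. ⊥bis P5·P7 via (31.39,51.24): [(21.861, 45.6109) (15.9877, 42.1413) (25.0505, 26.3953) (47.5941, 23.53) (55, 24.37) (55, 33.1111)]  |A|=511.3935
9. ⊥bis P5·P8 via (27.92,58.64): [(21.861, 45.6109) (15.9877, 42.1413) (25.0505, 26.3953) (47.5941, 23.53) (55, 24.37) (55, 33.1111)]  |A|=511.3935
10. canonical 6-gon: [(21.861, 45.6109) (15.9877, 42.1413) (25.0505, 26.3953) (47.5941, 23.53) (55, 24.37) (55, 33.1111)]
11. shoelace: 511.3935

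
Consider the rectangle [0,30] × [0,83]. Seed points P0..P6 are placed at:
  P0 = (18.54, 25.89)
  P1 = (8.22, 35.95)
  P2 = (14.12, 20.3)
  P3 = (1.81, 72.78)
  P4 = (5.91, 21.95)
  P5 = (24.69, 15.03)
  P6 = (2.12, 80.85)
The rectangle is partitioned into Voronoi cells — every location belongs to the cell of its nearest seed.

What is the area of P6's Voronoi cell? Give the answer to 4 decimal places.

Area of P6's cell: 200.5717

1. box [0,30]×[0,83]: [(0, 0) (30, 0) (30, 83) (0, 83)]
2. ⊥bis P6·P0 via (10.33,53.37): [(0, 50.2838) (30, 59.2467) (30, 83) (0, 83)]  |A|=847.0433
3. ⊥bis P6·P1 via (5.17,58.4): [(0, 57.6976) (30, 61.7733) (30, 83) (0, 83)]  |A|=697.9356
4. ⊥bis P6·P2 via (8.12,50.575): [(0, 57.6976) (30, 61.7733) (30, 83) (0, 83)]  |A|=697.9356
5. ⊥bis P6·P3 via (1.965,76.815): [(0, 76.8905) (30, 75.7381) (30, 83) (0, 83)]  |A|=200.5717
6. ⊥bis P6·P4 via (4.015,51.4): [(0, 76.8905) (30, 75.7381) (30, 83) (0, 83)]  |A|=200.5717
7. ⊥bis P6·P5 via (13.405,47.94): [(0, 76.8905) (30, 75.7381) (30, 83) (0, 83)]  |A|=200.5717
8. canonical 4-gon: [(0, 76.8905) (30, 75.7381) (30, 83) (0, 83)]
9. shoelace: 200.5717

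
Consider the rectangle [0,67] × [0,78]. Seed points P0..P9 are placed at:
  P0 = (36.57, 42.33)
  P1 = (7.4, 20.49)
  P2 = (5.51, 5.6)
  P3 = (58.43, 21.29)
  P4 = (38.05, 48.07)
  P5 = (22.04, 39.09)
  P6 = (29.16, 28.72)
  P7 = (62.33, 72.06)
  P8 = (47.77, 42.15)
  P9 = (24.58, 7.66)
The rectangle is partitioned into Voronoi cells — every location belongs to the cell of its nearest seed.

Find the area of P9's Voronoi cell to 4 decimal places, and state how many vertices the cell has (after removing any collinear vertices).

Area of P9's cell: 494.4586 (5 vertices)

1. box [0,67]×[0,78]: [(0, 0) (67, 0) (67, 78) (0, 78)]
2. ⊥bis P9·P0 via (30.575,24.995): [(0, 35.5688) (0, 0) (67, 0) (67, 12.3981)]  |A|=1606.8905
3. ⊥bis P9·P1 via (15.99,14.075): [(25.4648, 26.7623) (5.4788, 0) (67, 0) (67, 12.3981)]  |A|=1080.701
4. ⊥bis P9·P2 via (15.045,6.63): [(25.4648, 26.7623) (14.4618, 12.0287) (15.7612, 0) (67, 0) (67, 12.3981)]  |A|=1018.8592
5. ⊥bis P9·P3 via (41.505,14.475): [(38.352, 22.3055) (25.4648, 26.7623) (14.4618, 12.0287) (15.7612, 0) (47.3335, 0)]  |A|=621.9339
6. ⊥bis P9·P4 via (31.315,27.865): [(38.352, 22.3055) (25.4648, 26.7623) (14.4618, 12.0287) (15.7612, 0) (47.3335, 0)]  |A|=621.9339
7. ⊥bis P9·P5 via (23.31,23.375): [(38.352, 22.3055) (32.9959, 24.1578) (22.9112, 23.3428) (14.4618, 12.0287) (15.7612, 0) (47.3335, 0)]  |A|=605.7321
8. ⊥bis P9·P6 via (26.87,18.19): [(41.2701, 15.0584) (20.1538, 19.6506) (14.4618, 12.0287) (15.7612, 0) (47.3335, 0)]  |A|=494.4586
9. ⊥bis P9·P7 via (43.455,39.86): [(41.2701, 15.0584) (20.1538, 19.6506) (14.4618, 12.0287) (15.7612, 0) (47.3335, 0)]  |A|=494.4586
10. ⊥bis P9·P8 via (36.175,24.905): [(41.2701, 15.0584) (20.1538, 19.6506) (14.4618, 12.0287) (15.7612, 0) (47.3335, 0)]  |A|=494.4586
11. canonical 5-gon: [(41.2701, 15.0584) (20.1538, 19.6506) (14.4618, 12.0287) (15.7612, 0) (47.3335, 0)]
12. shoelace: 494.4586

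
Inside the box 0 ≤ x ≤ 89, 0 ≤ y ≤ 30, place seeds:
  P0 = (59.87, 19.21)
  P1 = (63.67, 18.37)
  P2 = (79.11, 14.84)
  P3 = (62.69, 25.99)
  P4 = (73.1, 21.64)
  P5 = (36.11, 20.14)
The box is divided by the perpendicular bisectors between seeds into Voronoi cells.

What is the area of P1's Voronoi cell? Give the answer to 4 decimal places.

1. box [0,89]×[0,30]: [(0, 0) (89, 0) (89, 30) (0, 30)]
2. ⊥bis P1·P0 via (61.77,18.79): [(57.6164, 0) (89, 0) (89, 30) (64.248, 30)]  |A|=842.0337
3. ⊥bis P1·P2 via (71.39,16.605): [(57.6164, 0) (67.5936, 0) (74.4525, 30) (64.248, 30)]  |A|=302.7253
4. ⊥bis P1·P3 via (63.18,22.18): [(62.5, 22.0926) (57.6164, 0) (67.5936, 0) (72.9519, 23.4368)]  |A|=229.0891
5. ⊥bis P1·P4 via (68.385,20.005): [(67.4408, 22.728) (62.5, 22.0926) (57.6164, 0) (67.5936, 0) (70.6645, 13.4315)]  |A|=202.3295
6. ⊥bis P1·P5 via (49.89,19.255): [(67.4408, 22.728) (62.5, 22.0926) (57.6164, 0) (67.5936, 0) (70.6645, 13.4315)]  |A|=202.3295
7. canonical 5-gon: [(67.4408, 22.728) (62.5, 22.0926) (57.6164, 0) (67.5936, 0) (70.6645, 13.4315)]
8. shoelace: 202.3295

Area of P1's cell: 202.3295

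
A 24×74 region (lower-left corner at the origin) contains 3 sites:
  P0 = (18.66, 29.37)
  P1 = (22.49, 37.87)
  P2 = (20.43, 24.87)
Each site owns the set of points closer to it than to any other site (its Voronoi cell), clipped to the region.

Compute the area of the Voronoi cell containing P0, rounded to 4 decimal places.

Area of P0's cell: 319.9559

1. box [0,24]×[0,74]: [(0, 0) (24, 0) (24, 74) (0, 74)]
2. ⊥bis P0·P1 via (20.575,33.62): [(0, 42.8909) (0, 0) (24, 0) (24, 32.0767)]  |A|=899.6111
3. ⊥bis P0·P2 via (19.545,27.12): [(0, 42.8909) (0, 19.4323) (24, 28.8723) (24, 32.0767)]  |A|=319.9559
4. canonical 4-gon: [(0, 42.8909) (0, 19.4323) (24, 28.8723) (24, 32.0767)]
5. shoelace: 319.9559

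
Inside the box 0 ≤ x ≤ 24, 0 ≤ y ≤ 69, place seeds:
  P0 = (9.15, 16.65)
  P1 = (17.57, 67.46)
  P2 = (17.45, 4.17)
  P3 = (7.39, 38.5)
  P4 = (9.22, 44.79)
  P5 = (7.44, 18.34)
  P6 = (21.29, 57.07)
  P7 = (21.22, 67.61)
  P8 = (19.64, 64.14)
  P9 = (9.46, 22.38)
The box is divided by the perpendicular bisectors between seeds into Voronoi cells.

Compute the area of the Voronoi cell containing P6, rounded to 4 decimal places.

1. box [0,24]×[0,69]: [(0, 0) (24, 0) (24, 69) (0, 69)]
2. ⊥bis P6·P0 via (15.22,36.86): [(0, 41.4313) (24, 34.223) (24, 69) (0, 69)]  |A|=748.1492
3. ⊥bis P6·P1 via (19.43,62.265): [(0, 55.3083) (0, 41.4313) (24, 34.223) (24, 63.9012)]  |A|=522.6642
4. ⊥bis P6·P2 via (19.37,30.62): [(0, 55.3083) (0, 41.4313) (24, 34.223) (24, 63.9012)]  |A|=522.6642
5. ⊥bis P6·P3 via (14.34,47.785): [(2.9013, 56.3471) (24, 40.5543) (24, 63.9012)]  |A|=246.2952
6. ⊥bis P6·P4 via (15.255,50.93): [(7.9167, 58.1428) (24, 42.3345) (24, 63.9012)]  |A|=173.4318
7. ⊥bis P6·P5 via (14.365,37.705): [(7.9167, 58.1428) (24, 42.3345) (24, 63.9012)]  |A|=173.4318
8. ⊥bis P6·P7 via (21.255,62.34): [(19.6089, 62.3291) (7.9167, 58.1428) (24, 42.3345) (24, 62.3582)]  |A|=170.0441
9. ⊥bis P6·P8 via (20.465,60.605): [(8.3001, 57.766) (24, 42.3345) (24, 61.43)]  |A|=149.8982
10. ⊥bis P6·P9 via (15.375,39.725): [(8.3001, 57.766) (24, 42.3345) (24, 61.43)]  |A|=149.8982
11. canonical 3-gon: [(8.3001, 57.766) (24, 42.3345) (24, 61.43)]
12. shoelace: 149.8982

Area of P6's cell: 149.8982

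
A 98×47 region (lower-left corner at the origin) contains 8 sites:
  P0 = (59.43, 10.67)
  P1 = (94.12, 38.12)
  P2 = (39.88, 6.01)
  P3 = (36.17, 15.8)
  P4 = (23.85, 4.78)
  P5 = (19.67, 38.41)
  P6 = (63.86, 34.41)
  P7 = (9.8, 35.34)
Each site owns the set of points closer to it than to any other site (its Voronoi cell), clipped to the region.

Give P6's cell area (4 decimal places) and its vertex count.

Area of P6's cell: 860.0639 (5 vertices)

1. box [0,98]×[0,47]: [(0, 0) (98, 0) (98, 47) (0, 47)]
2. ⊥bis P6·P0 via (61.645,22.54): [(0, 34.0433) (98, 15.756) (98, 47) (0, 47)]  |A|=2165.8374
3. ⊥bis P6·P1 via (78.99,36.265): [(0, 34.0433) (81.1183, 18.9062) (77.6738, 47) (0, 47)]  |A|=1616.5911
4. ⊥bis P6·P2 via (51.87,20.21): [(45.5545, 25.5426) (81.1183, 18.9062) (77.6738, 47) (20.1421, 47)]  |A|=1105.3734
5. ⊥bis P6·P3 via (50.015,25.105): [(50.3184, 24.6536) (81.1183, 18.9062) (77.6738, 47) (35.2997, 47)]  |A|=896.1992
6. ⊥bis P6·P4 via (43.855,19.595): [(50.3184, 24.6536) (81.1183, 18.9062) (77.6738, 47) (35.2997, 47)]  |A|=896.1992
7. ⊥bis P6·P5 via (41.765,36.41): [(41.8424, 37.2651) (50.3184, 24.6536) (81.1183, 18.9062) (77.6738, 47) (42.7236, 47)]  |A|=860.0639
8. ⊥bis P6·P7 via (36.83,34.875): [(41.8424, 37.2651) (50.3184, 24.6536) (81.1183, 18.9062) (77.6738, 47) (42.7236, 47)]  |A|=860.0639
9. canonical 5-gon: [(41.8424, 37.2651) (50.3184, 24.6536) (81.1183, 18.9062) (77.6738, 47) (42.7236, 47)]
10. shoelace: 860.0639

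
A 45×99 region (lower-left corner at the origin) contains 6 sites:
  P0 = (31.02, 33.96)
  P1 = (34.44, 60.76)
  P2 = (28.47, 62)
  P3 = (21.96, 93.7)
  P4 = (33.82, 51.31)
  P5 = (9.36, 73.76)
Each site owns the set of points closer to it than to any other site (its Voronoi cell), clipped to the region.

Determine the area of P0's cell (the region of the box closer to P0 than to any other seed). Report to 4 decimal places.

1. box [0,45]×[0,99]: [(0, 0) (45, 0) (45, 99) (0, 99)]
2. ⊥bis P0·P1 via (32.73,47.36): [(0, 51.5367) (0, 0) (45, 0) (45, 45.7942)]  |A|=2189.9462
3. ⊥bis P0·P2 via (29.745,47.98): [(28.6511, 47.8805) (0, 45.2749) (0, 0) (45, 0) (45, 45.7942)]  |A|=2100.2426
4. ⊥bis P0·P3 via (26.49,63.83): [(28.6511, 47.8805) (0, 45.2749) (0, 0) (45, 0) (45, 45.7942)]  |A|=2100.2426
5. ⊥bis P0·P4 via (32.42,42.635): [(10.2729, 46.2092) (0, 45.2749) (0, 0) (45, 0) (45, 40.6048)]  |A|=1977.3023
6. ⊥bis P0·P5 via (20.19,53.86): [(10.2729, 46.2092) (5.3009, 45.757) (0, 42.8722) (0, 0) (45, 0) (45, 40.6048)]  |A|=1970.934
7. canonical 6-gon: [(10.2729, 46.2092) (5.3009, 45.757) (0, 42.8722) (0, 0) (45, 0) (45, 40.6048)]
8. shoelace: 1970.934

Area of P0's cell: 1970.9340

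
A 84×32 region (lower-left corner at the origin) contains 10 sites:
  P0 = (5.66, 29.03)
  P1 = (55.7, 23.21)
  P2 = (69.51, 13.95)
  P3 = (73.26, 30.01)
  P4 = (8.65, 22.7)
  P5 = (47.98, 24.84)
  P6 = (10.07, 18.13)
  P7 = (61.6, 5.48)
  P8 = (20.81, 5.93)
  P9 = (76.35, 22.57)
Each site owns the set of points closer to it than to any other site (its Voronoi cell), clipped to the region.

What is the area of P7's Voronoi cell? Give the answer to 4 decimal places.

1. box [0,84]×[0,32]: [(0, 0) (84, 0) (84, 32) (0, 32)]
2. ⊥bis P7·P0 via (33.63,17.255): [(26.3659, 0) (84, 0) (84, 32) (39.8374, 32)]  |A|=1628.7468
3. ⊥bis P7·P1 via (58.65,14.345): [(28.1292, 4.1886) (26.3659, 0) (84, 0) (84, 22.7807)]  |A|=757.0915
4. ⊥bis P7·P2 via (65.555,9.715): [(60.0856, 14.8227) (28.1292, 4.1886) (26.3659, 0) (75.9578, 0)]  |A|=425.0949
5. ⊥bis P7·P3 via (67.43,17.745): [(60.0856, 14.8227) (28.1292, 4.1886) (26.3659, 0) (75.9578, 0)]  |A|=425.0949
6. ⊥bis P7·P4 via (35.125,14.09): [(60.0856, 14.8227) (32.3631, 5.5975) (30.5428, 0) (75.9578, 0)]  |A|=405.7798
7. ⊥bis P7·P5 via (54.79,15.16): [(60.0856, 14.8227) (49.1271, 11.1761) (33.241, 0) (75.9578, 0)]  |A|=348.8612
8. ⊥bis P7·P6 via (35.835,11.805): [(60.0856, 14.8227) (49.1271, 11.1761) (33.241, 0) (75.9578, 0)]  |A|=348.8612
9. ⊥bis P7·P8 via (41.205,5.705): [(60.0856, 14.8227) (49.1271, 11.1761) (41.2039, 5.602) (41.1421, 0) (75.9578, 0)]  |A|=326.7303
10. ⊥bis P7·P9 via (68.975,14.025): [(60.0856, 14.8227) (49.1271, 11.1761) (41.2039, 5.602) (41.1421, 0) (75.9578, 0)]  |A|=326.7303
11. canonical 5-gon: [(60.0856, 14.8227) (49.1271, 11.1761) (41.2039, 5.602) (41.1421, 0) (75.9578, 0)]
12. shoelace: 326.7303

Area of P7's cell: 326.7303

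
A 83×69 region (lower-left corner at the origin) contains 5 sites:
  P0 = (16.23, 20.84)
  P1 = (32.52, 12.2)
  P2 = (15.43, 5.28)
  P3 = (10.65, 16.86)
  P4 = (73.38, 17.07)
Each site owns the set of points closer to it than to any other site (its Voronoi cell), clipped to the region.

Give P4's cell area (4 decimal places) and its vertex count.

1. box [0,83]×[0,69]: [(0, 0) (83, 0) (83, 69) (0, 69)]
2. ⊥bis P4·P0 via (44.805,18.955): [(43.5546, 0) (83, 0) (83, 69) (48.1063, 69)]  |A|=2564.6987
3. ⊥bis P4·P1 via (52.95,14.635): [(47.5235, 60.1645) (54.6943, 0) (83, 0) (83, 69) (48.1063, 69)]  |A|=2229.5913
4. ⊥bis P4·P2 via (44.405,11.175): [(47.5235, 60.1645) (54.6943, 0) (83, 0) (83, 69) (48.1063, 69)]  |A|=2229.5913
5. ⊥bis P4·P3 via (42.015,16.965): [(47.5235, 60.1645) (54.6943, 0) (83, 0) (83, 69) (48.1063, 69)]  |A|=2229.5913
6. canonical 5-gon: [(47.5235, 60.1645) (54.6943, 0) (83, 0) (83, 69) (48.1063, 69)]
7. shoelace: 2229.5913

Area of P4's cell: 2229.5913 (5 vertices)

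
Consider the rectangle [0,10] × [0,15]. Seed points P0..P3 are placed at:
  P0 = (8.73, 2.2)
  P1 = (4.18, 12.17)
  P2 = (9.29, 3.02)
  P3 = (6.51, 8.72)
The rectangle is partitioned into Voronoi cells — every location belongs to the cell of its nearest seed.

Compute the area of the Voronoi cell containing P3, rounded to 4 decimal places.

Area of P3's cell: 55.1192

1. box [0,10]×[0,15]: [(0, 0) (10, 0) (10, 15) (0, 15)]
2. ⊥bis P3·P0 via (7.62,5.46): [(0, 2.8655) (10, 6.2704) (10, 15) (0, 15)]  |A|=104.3209
3. ⊥bis P3·P1 via (5.345,10.445): [(0, 6.8352) (0, 2.8655) (10, 6.2704) (10, 13.5888)]  |A|=56.4409
4. ⊥bis P3·P2 via (7.9,5.87): [(0, 6.8352) (0, 2.8655) (5.7628, 4.8276) (10, 6.8942) (10, 13.5888)]  |A|=55.1192
5. canonical 5-gon: [(0, 6.8352) (0, 2.8655) (5.7628, 4.8276) (10, 6.8942) (10, 13.5888)]
6. shoelace: 55.1192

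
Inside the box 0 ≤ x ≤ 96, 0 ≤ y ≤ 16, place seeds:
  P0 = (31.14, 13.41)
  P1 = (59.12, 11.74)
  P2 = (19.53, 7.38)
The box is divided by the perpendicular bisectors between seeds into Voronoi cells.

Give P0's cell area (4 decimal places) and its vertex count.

1. box [0,96]×[0,16]: [(0, 0) (96, 0) (96, 16) (0, 16)]
2. ⊥bis P0·P1 via (45.13,12.575): [(0, 0) (44.3795, 0) (45.3344, 16) (0, 16)]  |A|=717.711
3. ⊥bis P0·P2 via (25.335,10.395): [(30.734, 0) (44.3795, 0) (45.3344, 16) (22.4239, 16)]  |A|=292.4484
4. canonical 4-gon: [(30.734, 0) (44.3795, 0) (45.3344, 16) (22.4239, 16)]
5. shoelace: 292.4484

Area of P0's cell: 292.4484 (4 vertices)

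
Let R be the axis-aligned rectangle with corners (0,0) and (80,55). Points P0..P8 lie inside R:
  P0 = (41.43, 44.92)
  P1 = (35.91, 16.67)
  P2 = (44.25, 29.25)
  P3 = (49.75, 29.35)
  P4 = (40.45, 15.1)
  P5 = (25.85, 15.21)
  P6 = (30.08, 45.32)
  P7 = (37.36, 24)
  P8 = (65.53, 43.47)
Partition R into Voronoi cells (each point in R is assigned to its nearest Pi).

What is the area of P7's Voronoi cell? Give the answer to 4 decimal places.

1. box [0,80]×[0,55]: [(0, 0) (80, 0) (80, 55) (0, 55)]
2. ⊥bis P7·P0 via (39.395,34.46): [(0, 42.1243) (0, 0) (80, 0) (80, 26.5603)]  |A|=2747.3837
3. ⊥bis P7·P1 via (36.635,20.335): [(0, 42.1243) (0, 27.582) (80, 11.7567) (80, 26.5603)]  |A|=1173.8361
4. ⊥bis P7·P2 via (40.805,26.625): [(34.0413, 35.5016) (0, 42.1243) (0, 27.582) (47.1886, 18.2473)]  |A|=593.2577
5. ⊥bis P7·P3 via (43.555,26.675): [(34.0413, 35.5016) (0, 42.1243) (0, 27.582) (47.1886, 18.2473)]  |A|=593.2577
6. ⊥bis P7·P4 via (38.905,19.55): [(44.6707, 21.5518) (34.0413, 35.5016) (0, 42.1243) (0, 27.582) (39.5214, 19.764)]  |A|=582.4993
7. ⊥bis P7·P5 via (31.605,19.605): [(44.6707, 21.5518) (34.0413, 35.5016) (16.9215, 38.8322) (30.0532, 21.637) (39.5214, 19.764)]  |A|=240.109
8. ⊥bis P7·P6 via (33.72,34.66): [(44.6707, 21.5518) (34.4838, 34.9208) (22.9232, 30.9733) (30.0532, 21.637) (39.5214, 19.764)]  |A|=178.6017
9. ⊥bis P7·P8 via (51.445,33.735): [(44.6707, 21.5518) (34.4838, 34.9208) (22.9232, 30.9733) (30.0532, 21.637) (39.5214, 19.764)]  |A|=178.6017
10. canonical 5-gon: [(44.6707, 21.5518) (34.4838, 34.9208) (22.9232, 30.9733) (30.0532, 21.637) (39.5214, 19.764)]
11. shoelace: 178.6017

Area of P7's cell: 178.6017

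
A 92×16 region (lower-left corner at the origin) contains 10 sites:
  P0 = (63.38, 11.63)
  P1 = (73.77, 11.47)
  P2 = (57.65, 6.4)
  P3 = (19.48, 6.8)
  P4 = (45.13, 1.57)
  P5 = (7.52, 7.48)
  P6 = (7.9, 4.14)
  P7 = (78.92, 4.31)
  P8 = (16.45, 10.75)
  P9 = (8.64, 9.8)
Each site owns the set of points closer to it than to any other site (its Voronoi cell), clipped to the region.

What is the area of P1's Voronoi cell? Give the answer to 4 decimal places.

Area of P1's cell: 130.9617

1. box [0,92]×[0,16]: [(0, 0) (92, 0) (92, 16) (0, 16)]
2. ⊥bis P1·P0 via (68.575,11.55): [(68.3971, 0) (92, 0) (92, 16) (68.6435, 16)]  |A|=375.6747
3. ⊥bis P1·P2 via (65.71,8.935): [(68.4029, 0.373) (68.5202, 0) (92, 0) (92, 16) (68.6435, 16)]  |A|=375.6517
4. ⊥bis P1·P3 via (46.625,9.135): [(68.4029, 0.373) (68.5202, 0) (92, 0) (92, 16) (68.6435, 16)]  |A|=375.6517
5. ⊥bis P1·P4 via (59.45,6.52): [(68.4029, 0.373) (68.5202, 0) (92, 0) (92, 16) (68.6435, 16)]  |A|=375.6517
6. ⊥bis P1·P5 via (40.645,9.475): [(68.4029, 0.373) (68.5202, 0) (92, 0) (92, 16) (68.6435, 16)]  |A|=375.6517
7. ⊥bis P1·P6 via (40.835,7.805): [(68.4029, 0.373) (68.5202, 0) (92, 0) (92, 16) (68.6435, 16)]  |A|=375.6517
8. ⊥bis P1·P7 via (76.345,7.89): [(68.431, 2.1977) (87.6203, 16) (68.6435, 16)]  |A|=130.9617
9. ⊥bis P1·P8 via (45.11,11.11): [(68.431, 2.1977) (87.6203, 16) (68.6435, 16)]  |A|=130.9617
10. ⊥bis P1·P9 via (41.205,10.635): [(68.431, 2.1977) (87.6203, 16) (68.6435, 16)]  |A|=130.9617
11. canonical 3-gon: [(68.431, 2.1977) (87.6203, 16) (68.6435, 16)]
12. shoelace: 130.9617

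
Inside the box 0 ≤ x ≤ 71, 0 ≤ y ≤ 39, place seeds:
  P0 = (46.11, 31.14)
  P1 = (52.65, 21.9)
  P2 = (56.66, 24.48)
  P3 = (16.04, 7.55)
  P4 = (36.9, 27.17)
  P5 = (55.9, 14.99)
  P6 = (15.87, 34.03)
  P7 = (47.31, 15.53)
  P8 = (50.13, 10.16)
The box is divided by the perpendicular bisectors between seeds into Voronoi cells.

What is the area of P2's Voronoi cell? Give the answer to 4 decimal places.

Area of P2's cell: 323.6073

1. box [0,71]×[0,39]: [(0, 0) (71, 0) (71, 39) (0, 39)]
2. ⊥bis P2·P0 via (51.385,27.81): [(33.8291, 0) (71, 0) (71, 39) (58.449, 39)]  |A|=969.5764
3. ⊥bis P2·P1 via (54.655,23.19): [(51.5324, 28.0434) (69.5752, 0) (71, 0) (71, 39) (58.449, 39)]  |A|=468.3545
4. ⊥bis P2·P3 via (36.35,16.015): [(51.5324, 28.0434) (69.5752, 0) (71, 0) (71, 39) (58.449, 39)]  |A|=468.3545
5. ⊥bis P2·P4 via (46.78,25.825): [(51.5324, 28.0434) (69.5752, 0) (71, 0) (71, 39) (58.449, 39)]  |A|=468.3545
6. ⊥bis P2·P5 via (56.28,19.735): [(51.5324, 28.0434) (56.9104, 19.6845) (71, 18.5562) (71, 39) (58.449, 39)]  |A|=323.6073
7. ⊥bis P2·P6 via (36.265,29.255): [(51.5324, 28.0434) (56.9104, 19.6845) (71, 18.5562) (71, 39) (58.449, 39)]  |A|=323.6073
8. ⊥bis P2·P7 via (51.985,20.005): [(51.5324, 28.0434) (56.9104, 19.6845) (71, 18.5562) (71, 39) (58.449, 39)]  |A|=323.6073
9. ⊥bis P2·P8 via (53.395,17.32): [(51.5324, 28.0434) (56.9104, 19.6845) (71, 18.5562) (71, 39) (58.449, 39)]  |A|=323.6073
10. canonical 5-gon: [(51.5324, 28.0434) (56.9104, 19.6845) (71, 18.5562) (71, 39) (58.449, 39)]
11. shoelace: 323.6073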